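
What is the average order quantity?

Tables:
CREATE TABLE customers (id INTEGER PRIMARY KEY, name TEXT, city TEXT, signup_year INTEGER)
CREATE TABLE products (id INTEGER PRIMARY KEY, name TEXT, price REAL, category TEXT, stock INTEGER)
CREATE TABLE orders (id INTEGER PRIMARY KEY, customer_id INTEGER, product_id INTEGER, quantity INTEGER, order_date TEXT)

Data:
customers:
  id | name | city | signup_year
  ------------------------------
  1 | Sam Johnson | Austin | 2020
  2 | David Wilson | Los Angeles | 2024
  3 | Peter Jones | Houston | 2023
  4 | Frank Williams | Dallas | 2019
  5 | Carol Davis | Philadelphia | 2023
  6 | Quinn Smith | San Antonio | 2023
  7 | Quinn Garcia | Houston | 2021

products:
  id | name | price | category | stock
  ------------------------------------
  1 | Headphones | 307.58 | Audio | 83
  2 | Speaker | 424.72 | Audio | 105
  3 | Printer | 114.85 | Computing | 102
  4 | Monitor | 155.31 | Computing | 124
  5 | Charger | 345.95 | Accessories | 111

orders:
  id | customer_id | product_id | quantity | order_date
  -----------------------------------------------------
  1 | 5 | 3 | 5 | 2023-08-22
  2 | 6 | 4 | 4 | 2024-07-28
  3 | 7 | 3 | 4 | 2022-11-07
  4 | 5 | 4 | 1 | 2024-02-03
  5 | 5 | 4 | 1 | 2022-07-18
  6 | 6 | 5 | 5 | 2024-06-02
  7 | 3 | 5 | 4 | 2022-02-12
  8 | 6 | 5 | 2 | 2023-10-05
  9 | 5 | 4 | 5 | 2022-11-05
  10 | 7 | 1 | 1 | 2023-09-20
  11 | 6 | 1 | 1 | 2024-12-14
SELECT AVG(quantity) FROM orders

Execution result:
3.00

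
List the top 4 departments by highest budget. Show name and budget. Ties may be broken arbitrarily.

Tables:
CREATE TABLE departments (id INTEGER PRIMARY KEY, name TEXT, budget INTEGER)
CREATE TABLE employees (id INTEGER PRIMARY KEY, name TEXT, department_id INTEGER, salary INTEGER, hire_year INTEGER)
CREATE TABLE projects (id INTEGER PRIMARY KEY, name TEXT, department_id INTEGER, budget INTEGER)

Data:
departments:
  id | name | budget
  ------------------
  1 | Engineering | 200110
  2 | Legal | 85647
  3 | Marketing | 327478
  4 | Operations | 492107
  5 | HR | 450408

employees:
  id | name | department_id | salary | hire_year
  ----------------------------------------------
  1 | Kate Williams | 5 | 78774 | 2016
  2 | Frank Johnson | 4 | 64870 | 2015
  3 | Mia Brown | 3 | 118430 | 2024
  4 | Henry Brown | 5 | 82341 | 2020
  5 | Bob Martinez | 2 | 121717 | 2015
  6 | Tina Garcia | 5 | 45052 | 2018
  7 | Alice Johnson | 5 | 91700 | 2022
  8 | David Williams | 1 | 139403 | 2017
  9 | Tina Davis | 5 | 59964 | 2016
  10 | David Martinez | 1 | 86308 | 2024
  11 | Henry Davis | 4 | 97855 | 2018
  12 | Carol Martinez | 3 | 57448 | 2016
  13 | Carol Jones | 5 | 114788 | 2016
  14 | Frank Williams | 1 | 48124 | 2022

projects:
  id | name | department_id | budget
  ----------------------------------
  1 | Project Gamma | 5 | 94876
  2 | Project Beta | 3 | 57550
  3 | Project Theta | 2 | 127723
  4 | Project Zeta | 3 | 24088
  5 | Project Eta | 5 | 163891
SELECT name, budget FROM departments ORDER BY budget DESC LIMIT 4

Execution result:
name | budget
Operations | 492107
HR | 450408
Marketing | 327478
Engineering | 200110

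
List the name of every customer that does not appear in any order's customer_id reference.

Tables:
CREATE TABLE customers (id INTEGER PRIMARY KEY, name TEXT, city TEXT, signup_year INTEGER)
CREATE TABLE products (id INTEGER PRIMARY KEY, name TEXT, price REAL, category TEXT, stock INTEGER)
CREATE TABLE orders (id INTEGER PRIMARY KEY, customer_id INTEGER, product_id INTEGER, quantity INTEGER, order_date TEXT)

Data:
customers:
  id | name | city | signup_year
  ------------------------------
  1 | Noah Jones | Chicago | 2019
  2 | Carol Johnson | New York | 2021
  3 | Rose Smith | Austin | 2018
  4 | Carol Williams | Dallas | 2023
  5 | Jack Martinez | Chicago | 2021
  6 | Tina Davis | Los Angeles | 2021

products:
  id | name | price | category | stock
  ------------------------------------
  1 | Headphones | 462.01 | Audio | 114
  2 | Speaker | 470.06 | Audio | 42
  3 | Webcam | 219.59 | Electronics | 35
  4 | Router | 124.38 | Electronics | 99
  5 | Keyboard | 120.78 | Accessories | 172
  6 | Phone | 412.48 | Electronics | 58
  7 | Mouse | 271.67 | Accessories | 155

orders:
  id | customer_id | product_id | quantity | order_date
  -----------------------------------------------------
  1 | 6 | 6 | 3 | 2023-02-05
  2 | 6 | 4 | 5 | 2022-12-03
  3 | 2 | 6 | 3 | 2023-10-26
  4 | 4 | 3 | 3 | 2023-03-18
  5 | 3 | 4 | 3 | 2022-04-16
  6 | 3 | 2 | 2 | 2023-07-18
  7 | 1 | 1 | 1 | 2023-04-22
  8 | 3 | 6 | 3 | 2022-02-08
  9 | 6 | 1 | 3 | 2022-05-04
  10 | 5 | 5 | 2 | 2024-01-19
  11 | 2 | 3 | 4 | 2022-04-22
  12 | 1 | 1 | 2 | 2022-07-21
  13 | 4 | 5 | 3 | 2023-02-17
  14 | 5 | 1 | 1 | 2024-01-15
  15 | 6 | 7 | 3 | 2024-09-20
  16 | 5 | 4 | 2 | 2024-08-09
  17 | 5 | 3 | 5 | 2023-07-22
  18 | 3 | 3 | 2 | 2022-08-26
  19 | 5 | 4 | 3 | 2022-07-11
SELECT p.name FROM customers p LEFT JOIN orders c ON c.customer_id = p.id WHERE c.id IS NULL

Execution result:
(no rows)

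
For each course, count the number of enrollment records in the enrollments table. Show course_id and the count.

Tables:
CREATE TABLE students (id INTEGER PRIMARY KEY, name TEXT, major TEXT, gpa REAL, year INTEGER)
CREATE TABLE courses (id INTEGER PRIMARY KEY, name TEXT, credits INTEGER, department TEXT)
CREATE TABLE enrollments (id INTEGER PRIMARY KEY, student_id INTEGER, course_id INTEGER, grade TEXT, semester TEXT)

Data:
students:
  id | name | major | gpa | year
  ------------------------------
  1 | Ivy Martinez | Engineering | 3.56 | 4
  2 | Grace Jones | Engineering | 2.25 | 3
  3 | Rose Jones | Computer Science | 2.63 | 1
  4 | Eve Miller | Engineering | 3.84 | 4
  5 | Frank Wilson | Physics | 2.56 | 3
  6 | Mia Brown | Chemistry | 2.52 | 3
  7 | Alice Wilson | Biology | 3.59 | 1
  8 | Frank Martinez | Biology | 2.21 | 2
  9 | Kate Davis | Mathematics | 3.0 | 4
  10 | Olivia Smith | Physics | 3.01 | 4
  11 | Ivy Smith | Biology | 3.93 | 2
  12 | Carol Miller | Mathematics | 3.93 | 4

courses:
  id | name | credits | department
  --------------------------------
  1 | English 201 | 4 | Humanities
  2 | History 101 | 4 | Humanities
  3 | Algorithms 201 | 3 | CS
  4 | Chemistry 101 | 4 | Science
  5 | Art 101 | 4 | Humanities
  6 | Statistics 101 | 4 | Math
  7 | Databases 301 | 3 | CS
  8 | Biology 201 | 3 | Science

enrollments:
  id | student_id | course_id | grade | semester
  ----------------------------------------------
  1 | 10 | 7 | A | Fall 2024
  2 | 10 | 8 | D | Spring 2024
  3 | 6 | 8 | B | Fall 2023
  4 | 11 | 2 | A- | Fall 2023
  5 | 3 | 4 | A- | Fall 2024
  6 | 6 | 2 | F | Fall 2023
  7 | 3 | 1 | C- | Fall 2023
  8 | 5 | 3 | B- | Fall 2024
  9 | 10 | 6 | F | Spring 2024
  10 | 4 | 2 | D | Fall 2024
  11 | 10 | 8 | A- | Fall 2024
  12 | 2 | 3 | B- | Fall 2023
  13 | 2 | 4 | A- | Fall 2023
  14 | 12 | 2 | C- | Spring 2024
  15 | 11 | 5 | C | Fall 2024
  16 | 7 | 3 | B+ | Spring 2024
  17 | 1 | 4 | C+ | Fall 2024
SELECT course_id, COUNT(*) AS enrollment_count FROM enrollments GROUP BY course_id

Execution result:
course_id | enrollment_count
1 | 1
2 | 4
3 | 3
4 | 3
5 | 1
6 | 1
7 | 1
8 | 3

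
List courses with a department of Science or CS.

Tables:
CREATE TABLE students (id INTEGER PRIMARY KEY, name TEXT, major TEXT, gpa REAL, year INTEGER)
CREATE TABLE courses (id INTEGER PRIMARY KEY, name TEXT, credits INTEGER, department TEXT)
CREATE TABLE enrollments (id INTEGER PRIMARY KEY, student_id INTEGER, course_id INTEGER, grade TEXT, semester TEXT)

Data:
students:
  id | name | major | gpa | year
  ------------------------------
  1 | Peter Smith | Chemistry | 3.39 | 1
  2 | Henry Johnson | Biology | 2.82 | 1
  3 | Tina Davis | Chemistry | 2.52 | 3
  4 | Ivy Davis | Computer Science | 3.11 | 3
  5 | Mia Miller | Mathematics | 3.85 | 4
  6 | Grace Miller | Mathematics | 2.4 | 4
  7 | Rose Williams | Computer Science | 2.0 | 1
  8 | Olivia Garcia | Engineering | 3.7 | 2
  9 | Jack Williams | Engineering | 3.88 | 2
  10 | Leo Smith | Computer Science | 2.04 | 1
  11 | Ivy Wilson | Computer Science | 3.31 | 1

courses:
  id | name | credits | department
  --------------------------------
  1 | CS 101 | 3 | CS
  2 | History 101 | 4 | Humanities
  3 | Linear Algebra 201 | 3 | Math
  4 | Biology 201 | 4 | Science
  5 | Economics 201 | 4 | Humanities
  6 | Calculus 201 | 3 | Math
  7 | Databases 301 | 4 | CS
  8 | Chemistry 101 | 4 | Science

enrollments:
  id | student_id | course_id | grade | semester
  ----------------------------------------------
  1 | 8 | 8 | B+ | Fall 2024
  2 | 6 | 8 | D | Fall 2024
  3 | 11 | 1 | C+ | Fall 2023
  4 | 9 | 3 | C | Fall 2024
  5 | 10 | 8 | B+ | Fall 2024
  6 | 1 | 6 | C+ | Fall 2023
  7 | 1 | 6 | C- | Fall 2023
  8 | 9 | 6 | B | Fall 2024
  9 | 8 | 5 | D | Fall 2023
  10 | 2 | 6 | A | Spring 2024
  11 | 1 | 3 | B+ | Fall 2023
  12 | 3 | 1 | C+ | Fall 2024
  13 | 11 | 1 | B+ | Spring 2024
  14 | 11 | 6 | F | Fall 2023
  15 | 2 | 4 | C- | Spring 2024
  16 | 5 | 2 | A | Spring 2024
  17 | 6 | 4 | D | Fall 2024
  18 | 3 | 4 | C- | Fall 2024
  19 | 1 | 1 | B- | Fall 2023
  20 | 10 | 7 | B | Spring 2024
SELECT name, department FROM courses WHERE department IN ('Science', 'CS')

Execution result:
name | department
CS 101 | CS
Biology 201 | Science
Databases 301 | CS
Chemistry 101 | Science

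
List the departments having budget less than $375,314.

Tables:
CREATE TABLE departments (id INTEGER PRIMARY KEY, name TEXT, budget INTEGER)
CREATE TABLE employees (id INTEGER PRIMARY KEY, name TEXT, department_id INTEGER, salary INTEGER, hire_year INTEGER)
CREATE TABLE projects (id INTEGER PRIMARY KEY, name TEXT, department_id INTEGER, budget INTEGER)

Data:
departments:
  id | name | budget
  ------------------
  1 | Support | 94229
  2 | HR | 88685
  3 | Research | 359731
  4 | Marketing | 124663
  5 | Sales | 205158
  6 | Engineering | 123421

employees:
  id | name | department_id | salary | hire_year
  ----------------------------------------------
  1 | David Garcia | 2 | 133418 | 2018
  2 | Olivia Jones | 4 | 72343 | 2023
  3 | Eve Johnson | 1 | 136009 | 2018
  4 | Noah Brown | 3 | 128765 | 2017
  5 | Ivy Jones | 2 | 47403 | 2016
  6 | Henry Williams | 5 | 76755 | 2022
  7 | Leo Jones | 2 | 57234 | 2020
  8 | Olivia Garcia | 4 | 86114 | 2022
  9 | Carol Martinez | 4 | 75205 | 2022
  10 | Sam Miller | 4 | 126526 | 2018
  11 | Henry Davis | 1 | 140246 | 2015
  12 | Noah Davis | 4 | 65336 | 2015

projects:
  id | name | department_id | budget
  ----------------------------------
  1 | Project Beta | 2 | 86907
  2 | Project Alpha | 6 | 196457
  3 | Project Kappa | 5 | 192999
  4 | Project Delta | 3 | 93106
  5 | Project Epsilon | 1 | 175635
SELECT name, budget FROM departments WHERE budget < 375314

Execution result:
name | budget
Support | 94229
HR | 88685
Research | 359731
Marketing | 124663
Sales | 205158
Engineering | 123421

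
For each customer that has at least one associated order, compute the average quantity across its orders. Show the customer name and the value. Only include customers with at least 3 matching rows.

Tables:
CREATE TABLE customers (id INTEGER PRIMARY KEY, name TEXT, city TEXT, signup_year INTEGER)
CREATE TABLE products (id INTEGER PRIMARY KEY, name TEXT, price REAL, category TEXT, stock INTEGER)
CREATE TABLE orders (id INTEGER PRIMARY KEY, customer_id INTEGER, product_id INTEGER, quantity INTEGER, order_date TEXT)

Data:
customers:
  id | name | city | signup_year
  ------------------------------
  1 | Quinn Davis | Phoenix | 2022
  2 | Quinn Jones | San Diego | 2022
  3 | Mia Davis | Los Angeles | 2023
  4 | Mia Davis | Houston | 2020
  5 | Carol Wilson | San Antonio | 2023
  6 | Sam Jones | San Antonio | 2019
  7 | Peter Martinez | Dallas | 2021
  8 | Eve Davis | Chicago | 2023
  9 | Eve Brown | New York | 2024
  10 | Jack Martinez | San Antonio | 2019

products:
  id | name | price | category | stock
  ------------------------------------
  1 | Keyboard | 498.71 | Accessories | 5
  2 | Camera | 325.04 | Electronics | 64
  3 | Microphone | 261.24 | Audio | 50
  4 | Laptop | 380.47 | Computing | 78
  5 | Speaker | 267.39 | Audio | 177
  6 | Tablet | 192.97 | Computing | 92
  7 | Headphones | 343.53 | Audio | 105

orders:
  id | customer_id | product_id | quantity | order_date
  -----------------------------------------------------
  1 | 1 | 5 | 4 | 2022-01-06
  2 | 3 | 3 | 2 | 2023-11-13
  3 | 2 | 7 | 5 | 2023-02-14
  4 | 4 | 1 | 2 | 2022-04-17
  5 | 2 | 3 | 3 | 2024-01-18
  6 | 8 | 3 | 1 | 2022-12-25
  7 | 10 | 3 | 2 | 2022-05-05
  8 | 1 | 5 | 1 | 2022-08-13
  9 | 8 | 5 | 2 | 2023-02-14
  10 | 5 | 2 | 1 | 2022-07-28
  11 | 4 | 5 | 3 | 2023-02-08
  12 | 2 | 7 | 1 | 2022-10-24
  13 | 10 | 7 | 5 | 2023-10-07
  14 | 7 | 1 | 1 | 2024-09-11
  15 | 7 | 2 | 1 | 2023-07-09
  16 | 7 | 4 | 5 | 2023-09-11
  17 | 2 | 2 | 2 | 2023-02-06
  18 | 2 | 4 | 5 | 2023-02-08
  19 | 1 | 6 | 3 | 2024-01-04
SELECT p.name, AVG(c.quantity) AS avg_quantity FROM orders c JOIN customers p ON c.customer_id = p.id GROUP BY p.id, p.name HAVING COUNT(*) >= 3

Execution result:
name | avg_quantity
Quinn Davis | 2.67
Quinn Jones | 3.20
Peter Martinez | 2.33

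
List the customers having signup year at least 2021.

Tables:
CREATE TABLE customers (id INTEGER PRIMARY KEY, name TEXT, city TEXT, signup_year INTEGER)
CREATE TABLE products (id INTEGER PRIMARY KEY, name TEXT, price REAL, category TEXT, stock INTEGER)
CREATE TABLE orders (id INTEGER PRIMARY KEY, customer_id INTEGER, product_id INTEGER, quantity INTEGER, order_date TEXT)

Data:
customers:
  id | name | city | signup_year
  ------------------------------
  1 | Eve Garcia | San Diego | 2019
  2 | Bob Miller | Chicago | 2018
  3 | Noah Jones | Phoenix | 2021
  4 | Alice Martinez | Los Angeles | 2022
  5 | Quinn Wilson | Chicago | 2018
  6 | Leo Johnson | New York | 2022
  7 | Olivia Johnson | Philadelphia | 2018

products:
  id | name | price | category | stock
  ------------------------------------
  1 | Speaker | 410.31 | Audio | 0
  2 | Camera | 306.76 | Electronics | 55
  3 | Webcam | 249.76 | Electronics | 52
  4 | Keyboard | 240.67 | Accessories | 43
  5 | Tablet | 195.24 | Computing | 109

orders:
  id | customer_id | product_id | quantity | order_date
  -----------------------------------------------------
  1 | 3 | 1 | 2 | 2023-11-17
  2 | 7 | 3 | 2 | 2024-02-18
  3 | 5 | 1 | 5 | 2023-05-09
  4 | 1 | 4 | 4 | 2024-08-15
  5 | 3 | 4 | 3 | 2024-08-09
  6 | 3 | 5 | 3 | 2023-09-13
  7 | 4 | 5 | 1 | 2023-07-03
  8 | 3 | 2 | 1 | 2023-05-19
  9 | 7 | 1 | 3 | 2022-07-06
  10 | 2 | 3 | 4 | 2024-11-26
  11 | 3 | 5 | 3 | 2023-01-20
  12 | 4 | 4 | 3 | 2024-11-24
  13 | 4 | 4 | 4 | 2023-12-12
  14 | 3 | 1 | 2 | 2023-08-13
SELECT name, signup_year FROM customers WHERE signup_year >= 2021

Execution result:
name | signup_year
Noah Jones | 2021
Alice Martinez | 2022
Leo Johnson | 2022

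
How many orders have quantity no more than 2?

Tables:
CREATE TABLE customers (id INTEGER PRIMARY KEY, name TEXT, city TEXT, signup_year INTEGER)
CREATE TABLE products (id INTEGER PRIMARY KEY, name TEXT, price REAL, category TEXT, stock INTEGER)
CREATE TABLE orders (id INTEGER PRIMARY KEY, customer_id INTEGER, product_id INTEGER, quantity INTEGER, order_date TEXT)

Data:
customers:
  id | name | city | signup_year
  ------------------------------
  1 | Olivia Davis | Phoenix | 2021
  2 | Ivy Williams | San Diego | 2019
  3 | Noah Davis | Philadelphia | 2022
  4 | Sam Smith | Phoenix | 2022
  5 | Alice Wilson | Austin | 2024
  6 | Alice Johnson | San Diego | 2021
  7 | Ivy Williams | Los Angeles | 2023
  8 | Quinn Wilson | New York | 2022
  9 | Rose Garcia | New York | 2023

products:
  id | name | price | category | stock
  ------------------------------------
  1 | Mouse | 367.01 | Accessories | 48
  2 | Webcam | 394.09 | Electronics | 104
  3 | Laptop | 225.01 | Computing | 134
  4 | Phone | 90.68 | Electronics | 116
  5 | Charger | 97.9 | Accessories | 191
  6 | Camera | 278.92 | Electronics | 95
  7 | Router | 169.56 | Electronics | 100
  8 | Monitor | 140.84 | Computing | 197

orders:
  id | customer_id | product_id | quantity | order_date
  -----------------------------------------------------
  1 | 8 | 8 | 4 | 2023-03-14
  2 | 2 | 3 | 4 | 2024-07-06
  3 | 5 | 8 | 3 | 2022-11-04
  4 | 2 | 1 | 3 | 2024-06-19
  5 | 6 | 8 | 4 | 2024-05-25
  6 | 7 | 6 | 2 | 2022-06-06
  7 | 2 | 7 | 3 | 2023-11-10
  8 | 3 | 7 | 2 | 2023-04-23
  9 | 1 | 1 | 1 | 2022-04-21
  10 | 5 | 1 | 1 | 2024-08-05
SELECT COUNT(*) FROM orders WHERE quantity <= 2

Execution result:
4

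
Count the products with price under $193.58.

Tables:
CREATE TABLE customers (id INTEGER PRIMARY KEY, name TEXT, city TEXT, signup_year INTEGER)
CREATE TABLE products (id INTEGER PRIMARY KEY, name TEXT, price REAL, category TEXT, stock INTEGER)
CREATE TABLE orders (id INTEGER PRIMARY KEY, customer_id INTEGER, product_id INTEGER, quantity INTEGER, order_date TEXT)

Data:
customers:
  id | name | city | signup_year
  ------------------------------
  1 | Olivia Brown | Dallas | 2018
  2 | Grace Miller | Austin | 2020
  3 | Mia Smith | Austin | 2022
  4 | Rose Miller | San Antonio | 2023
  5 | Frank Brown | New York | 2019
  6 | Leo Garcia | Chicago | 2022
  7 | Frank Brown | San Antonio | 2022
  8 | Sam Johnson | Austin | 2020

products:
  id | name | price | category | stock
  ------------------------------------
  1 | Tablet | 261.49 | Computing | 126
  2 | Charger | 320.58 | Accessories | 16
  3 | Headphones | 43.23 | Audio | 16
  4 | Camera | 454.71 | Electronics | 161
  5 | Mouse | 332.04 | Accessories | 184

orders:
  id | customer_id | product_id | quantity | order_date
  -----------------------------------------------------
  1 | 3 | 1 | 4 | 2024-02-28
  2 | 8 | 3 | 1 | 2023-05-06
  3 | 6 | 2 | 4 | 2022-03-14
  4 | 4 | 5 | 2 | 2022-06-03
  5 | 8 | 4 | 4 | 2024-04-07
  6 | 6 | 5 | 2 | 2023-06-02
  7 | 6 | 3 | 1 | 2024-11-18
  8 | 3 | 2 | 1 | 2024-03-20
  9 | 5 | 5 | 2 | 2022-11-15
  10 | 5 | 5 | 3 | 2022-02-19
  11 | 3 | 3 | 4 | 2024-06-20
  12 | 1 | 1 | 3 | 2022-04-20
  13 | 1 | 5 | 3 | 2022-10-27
SELECT COUNT(*) FROM products WHERE price < 193.58

Execution result:
1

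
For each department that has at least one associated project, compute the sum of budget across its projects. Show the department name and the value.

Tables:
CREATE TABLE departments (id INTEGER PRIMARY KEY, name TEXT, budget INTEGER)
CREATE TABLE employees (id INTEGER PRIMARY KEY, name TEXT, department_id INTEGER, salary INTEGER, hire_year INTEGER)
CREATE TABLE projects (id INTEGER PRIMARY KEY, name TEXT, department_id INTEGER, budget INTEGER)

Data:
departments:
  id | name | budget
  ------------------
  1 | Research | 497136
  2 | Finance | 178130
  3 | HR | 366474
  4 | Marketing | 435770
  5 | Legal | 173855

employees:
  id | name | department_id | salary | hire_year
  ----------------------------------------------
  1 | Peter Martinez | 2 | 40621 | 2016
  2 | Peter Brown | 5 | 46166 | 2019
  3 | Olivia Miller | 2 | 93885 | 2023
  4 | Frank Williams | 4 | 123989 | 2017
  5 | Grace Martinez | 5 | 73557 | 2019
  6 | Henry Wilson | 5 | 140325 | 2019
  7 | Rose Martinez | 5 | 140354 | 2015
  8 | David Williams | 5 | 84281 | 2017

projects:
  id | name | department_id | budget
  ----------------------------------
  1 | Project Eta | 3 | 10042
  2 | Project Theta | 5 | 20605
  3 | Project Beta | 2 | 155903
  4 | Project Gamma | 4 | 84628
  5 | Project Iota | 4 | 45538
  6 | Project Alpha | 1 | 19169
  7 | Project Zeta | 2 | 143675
SELECT p.name, SUM(c.budget) AS sum_budget FROM projects c JOIN departments p ON c.department_id = p.id GROUP BY p.id, p.name

Execution result:
name | sum_budget
Research | 19169
Finance | 299578
HR | 10042
Marketing | 130166
Legal | 20605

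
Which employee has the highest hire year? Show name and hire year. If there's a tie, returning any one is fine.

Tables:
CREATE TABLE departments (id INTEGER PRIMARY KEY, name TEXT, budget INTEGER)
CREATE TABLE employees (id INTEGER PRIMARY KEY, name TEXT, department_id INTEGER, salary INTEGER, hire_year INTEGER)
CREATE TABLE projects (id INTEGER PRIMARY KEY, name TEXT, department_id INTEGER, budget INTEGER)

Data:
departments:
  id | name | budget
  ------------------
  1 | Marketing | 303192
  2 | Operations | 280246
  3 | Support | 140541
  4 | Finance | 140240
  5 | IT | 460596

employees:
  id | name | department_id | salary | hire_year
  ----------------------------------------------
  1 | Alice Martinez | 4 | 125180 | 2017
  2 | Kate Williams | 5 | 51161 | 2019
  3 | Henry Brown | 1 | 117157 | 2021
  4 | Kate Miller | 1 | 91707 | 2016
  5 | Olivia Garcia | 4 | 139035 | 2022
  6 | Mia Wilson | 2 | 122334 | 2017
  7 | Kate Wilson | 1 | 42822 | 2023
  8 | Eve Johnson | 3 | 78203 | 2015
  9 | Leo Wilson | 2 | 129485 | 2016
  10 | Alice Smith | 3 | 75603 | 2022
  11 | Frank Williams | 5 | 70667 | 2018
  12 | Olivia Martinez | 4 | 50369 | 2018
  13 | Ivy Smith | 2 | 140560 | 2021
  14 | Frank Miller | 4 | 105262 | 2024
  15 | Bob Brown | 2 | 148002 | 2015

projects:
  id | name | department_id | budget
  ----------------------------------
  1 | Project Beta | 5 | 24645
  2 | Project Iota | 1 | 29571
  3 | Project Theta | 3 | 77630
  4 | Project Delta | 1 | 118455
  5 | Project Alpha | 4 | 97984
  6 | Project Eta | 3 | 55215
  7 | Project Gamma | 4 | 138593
SELECT name, hire_year FROM employees ORDER BY hire_year DESC LIMIT 1

Execution result:
name | hire_year
Frank Miller | 2024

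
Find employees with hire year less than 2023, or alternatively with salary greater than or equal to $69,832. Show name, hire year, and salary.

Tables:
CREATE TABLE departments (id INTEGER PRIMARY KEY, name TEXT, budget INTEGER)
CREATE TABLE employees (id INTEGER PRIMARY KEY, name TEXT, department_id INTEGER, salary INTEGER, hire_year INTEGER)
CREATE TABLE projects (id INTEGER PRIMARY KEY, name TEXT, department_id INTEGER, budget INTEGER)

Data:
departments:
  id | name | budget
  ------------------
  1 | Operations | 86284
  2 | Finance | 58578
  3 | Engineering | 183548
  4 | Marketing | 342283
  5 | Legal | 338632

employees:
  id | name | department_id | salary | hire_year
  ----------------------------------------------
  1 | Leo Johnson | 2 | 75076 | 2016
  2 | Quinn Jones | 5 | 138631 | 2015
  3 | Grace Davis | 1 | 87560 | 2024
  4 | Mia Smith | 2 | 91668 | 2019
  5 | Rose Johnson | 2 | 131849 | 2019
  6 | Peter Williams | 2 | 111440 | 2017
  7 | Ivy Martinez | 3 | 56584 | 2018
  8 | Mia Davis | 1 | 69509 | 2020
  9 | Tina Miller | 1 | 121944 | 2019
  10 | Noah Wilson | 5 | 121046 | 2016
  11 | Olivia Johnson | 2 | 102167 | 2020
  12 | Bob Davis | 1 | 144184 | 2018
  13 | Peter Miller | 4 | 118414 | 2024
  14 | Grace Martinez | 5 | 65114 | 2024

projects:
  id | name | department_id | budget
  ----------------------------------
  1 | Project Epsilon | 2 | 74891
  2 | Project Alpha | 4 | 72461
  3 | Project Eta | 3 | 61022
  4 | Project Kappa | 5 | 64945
SELECT name, hire_year, salary FROM employees WHERE hire_year < 2023 OR salary >= 69832

Execution result:
name | hire_year | salary
Leo Johnson | 2016 | 75076
Quinn Jones | 2015 | 138631
Grace Davis | 2024 | 87560
Mia Smith | 2019 | 91668
Rose Johnson | 2019 | 131849
Peter Williams | 2017 | 111440
Ivy Martinez | 2018 | 56584
Mia Davis | 2020 | 69509
Tina Miller | 2019 | 121944
Noah Wilson | 2016 | 121046
Olivia Johnson | 2020 | 102167
Bob Davis | 2018 | 144184
Peter Miller | 2024 | 118414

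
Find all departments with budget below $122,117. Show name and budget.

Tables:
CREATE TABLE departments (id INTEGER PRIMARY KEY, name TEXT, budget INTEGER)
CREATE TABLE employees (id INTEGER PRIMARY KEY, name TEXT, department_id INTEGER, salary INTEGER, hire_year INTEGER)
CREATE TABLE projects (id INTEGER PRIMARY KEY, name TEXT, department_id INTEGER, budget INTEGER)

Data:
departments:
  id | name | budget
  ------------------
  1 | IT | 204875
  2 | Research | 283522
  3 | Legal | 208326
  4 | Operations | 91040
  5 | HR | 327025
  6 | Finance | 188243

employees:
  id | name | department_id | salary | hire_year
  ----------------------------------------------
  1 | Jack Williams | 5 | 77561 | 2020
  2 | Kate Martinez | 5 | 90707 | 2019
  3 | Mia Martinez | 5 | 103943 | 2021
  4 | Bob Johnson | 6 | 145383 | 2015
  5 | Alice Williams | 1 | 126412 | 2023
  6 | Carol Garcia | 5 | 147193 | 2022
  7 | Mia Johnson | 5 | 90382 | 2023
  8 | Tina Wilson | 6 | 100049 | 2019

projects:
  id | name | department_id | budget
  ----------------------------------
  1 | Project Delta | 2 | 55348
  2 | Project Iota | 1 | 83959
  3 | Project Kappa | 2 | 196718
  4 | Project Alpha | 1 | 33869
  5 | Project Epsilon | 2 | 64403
SELECT name, budget FROM departments WHERE budget < 122117

Execution result:
name | budget
Operations | 91040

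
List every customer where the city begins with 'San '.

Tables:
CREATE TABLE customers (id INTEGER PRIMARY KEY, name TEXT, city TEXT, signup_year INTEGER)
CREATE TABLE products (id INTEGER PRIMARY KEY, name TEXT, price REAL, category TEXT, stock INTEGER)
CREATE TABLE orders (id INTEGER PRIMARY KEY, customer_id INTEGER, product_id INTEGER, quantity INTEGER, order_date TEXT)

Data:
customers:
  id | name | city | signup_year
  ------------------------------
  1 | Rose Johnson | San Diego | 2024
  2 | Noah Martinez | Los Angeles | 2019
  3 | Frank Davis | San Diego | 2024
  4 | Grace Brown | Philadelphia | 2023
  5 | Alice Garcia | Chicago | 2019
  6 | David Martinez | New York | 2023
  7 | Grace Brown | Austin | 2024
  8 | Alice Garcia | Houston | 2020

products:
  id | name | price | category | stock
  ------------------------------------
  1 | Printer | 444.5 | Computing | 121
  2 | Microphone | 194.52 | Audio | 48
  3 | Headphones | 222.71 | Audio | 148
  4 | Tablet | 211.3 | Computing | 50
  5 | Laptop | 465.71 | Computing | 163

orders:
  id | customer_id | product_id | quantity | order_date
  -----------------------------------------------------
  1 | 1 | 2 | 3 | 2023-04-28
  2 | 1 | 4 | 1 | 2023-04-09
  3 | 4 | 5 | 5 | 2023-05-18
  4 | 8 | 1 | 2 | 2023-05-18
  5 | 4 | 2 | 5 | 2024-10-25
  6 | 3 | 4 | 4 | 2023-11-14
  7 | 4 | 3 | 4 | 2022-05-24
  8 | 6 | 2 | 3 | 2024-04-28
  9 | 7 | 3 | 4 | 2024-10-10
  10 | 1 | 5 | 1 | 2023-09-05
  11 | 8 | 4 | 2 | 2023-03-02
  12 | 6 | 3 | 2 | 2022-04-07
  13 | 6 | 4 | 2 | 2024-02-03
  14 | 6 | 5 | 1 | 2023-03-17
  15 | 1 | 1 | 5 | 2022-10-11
SELECT name, city FROM customers WHERE city LIKE 'San %'

Execution result:
name | city
Rose Johnson | San Diego
Frank Davis | San Diego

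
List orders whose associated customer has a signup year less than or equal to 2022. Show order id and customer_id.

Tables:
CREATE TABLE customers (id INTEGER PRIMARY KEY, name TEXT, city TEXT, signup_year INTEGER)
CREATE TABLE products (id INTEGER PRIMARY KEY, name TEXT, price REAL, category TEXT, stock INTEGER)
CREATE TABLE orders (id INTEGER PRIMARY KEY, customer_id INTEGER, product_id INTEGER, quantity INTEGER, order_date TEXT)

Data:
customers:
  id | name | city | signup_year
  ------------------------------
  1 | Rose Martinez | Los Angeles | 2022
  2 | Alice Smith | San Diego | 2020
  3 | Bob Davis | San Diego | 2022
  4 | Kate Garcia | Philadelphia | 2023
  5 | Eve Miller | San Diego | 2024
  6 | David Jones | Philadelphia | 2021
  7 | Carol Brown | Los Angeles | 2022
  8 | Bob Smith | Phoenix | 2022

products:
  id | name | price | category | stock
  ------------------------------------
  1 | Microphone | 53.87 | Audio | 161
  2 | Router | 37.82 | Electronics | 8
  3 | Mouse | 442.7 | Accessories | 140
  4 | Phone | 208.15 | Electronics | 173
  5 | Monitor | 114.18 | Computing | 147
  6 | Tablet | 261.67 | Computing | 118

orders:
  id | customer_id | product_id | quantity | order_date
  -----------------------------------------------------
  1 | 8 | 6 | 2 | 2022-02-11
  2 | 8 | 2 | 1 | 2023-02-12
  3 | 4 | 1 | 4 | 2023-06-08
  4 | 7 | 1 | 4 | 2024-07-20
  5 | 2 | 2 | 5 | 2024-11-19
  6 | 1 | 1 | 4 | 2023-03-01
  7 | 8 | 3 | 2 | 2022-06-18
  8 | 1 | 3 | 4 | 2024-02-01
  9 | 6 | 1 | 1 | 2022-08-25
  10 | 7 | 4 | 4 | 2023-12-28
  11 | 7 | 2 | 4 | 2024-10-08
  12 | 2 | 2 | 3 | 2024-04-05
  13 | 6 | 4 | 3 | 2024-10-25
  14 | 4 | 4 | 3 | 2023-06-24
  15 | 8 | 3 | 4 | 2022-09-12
SELECT id, customer_id FROM orders WHERE customer_id IN (SELECT id FROM customers WHERE signup_year <= 2022)

Execution result:
id | customer_id
1 | 8
2 | 8
4 | 7
5 | 2
6 | 1
7 | 8
8 | 1
9 | 6
10 | 7
11 | 7
12 | 2
13 | 6
15 | 8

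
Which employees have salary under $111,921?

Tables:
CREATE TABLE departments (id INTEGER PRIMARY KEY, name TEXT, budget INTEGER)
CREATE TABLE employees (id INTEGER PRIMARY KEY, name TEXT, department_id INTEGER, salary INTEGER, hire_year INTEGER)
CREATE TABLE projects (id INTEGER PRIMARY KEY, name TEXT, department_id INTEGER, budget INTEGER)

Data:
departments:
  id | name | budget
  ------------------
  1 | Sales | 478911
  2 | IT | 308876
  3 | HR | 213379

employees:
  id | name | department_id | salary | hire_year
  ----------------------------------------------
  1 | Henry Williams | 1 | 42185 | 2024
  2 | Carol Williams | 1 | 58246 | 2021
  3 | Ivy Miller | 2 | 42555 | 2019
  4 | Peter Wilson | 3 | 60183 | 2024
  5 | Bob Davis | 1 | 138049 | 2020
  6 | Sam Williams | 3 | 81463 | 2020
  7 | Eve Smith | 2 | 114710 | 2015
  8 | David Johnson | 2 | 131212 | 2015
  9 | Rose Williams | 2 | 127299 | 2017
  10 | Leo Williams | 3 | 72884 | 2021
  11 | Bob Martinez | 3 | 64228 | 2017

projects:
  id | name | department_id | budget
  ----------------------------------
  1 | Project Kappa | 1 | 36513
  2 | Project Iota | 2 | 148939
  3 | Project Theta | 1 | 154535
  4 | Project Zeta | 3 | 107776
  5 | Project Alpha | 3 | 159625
SELECT name, salary FROM employees WHERE salary < 111921

Execution result:
name | salary
Henry Williams | 42185
Carol Williams | 58246
Ivy Miller | 42555
Peter Wilson | 60183
Sam Williams | 81463
Leo Williams | 72884
Bob Martinez | 64228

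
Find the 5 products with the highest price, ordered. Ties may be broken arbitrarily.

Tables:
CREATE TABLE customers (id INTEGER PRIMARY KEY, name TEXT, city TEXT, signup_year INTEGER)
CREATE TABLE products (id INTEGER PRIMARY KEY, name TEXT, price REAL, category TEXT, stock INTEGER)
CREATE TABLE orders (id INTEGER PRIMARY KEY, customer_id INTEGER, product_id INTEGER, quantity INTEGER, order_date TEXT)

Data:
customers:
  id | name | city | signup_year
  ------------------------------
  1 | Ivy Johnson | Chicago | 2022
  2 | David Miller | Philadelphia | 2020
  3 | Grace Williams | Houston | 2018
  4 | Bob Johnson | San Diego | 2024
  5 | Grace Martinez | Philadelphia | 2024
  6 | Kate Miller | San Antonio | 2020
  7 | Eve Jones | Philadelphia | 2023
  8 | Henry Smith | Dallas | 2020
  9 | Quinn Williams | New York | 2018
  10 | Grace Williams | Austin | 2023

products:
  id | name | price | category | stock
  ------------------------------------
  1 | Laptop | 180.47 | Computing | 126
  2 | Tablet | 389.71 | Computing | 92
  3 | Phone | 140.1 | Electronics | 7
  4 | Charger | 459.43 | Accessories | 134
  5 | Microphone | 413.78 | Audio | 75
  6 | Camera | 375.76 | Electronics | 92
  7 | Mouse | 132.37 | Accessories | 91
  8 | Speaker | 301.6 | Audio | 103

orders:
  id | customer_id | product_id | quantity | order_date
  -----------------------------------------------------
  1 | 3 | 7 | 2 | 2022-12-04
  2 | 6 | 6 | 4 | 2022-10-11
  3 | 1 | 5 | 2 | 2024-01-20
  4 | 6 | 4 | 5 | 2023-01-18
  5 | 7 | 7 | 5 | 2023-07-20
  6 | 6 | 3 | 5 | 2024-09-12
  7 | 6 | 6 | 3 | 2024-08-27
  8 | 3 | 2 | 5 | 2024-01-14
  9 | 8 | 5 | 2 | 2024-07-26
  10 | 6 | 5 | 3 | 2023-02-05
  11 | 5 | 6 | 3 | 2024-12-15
SELECT name, price FROM products ORDER BY price DESC LIMIT 5

Execution result:
name | price
Charger | 459.43
Microphone | 413.78
Tablet | 389.71
Camera | 375.76
Speaker | 301.60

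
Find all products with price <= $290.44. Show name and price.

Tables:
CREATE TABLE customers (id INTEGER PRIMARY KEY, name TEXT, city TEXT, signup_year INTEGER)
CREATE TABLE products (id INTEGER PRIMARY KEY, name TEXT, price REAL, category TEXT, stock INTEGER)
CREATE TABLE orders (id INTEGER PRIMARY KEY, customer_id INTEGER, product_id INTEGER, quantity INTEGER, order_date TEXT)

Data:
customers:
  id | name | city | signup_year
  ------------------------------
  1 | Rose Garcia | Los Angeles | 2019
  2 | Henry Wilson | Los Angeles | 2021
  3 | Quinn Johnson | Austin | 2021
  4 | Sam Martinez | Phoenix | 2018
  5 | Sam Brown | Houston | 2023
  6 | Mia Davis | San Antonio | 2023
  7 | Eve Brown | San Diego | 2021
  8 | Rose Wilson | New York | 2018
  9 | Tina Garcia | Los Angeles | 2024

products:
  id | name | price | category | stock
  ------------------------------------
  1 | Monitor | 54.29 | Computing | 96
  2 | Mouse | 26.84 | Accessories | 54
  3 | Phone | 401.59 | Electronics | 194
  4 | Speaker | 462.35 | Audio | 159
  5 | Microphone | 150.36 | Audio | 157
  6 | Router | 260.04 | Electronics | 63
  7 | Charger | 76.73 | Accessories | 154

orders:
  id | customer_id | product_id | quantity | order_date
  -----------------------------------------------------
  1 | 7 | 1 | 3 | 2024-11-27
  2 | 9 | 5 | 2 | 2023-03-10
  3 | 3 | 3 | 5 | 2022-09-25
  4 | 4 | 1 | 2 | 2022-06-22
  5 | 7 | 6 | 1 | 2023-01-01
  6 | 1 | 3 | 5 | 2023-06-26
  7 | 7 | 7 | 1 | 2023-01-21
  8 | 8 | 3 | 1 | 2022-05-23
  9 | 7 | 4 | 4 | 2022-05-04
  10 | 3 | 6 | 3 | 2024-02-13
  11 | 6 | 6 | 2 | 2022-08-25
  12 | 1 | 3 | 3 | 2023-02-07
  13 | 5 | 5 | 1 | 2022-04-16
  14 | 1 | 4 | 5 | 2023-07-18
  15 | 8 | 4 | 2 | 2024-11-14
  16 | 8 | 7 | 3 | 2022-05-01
SELECT name, price FROM products WHERE price <= 290.44

Execution result:
name | price
Monitor | 54.29
Mouse | 26.84
Microphone | 150.36
Router | 260.04
Charger | 76.73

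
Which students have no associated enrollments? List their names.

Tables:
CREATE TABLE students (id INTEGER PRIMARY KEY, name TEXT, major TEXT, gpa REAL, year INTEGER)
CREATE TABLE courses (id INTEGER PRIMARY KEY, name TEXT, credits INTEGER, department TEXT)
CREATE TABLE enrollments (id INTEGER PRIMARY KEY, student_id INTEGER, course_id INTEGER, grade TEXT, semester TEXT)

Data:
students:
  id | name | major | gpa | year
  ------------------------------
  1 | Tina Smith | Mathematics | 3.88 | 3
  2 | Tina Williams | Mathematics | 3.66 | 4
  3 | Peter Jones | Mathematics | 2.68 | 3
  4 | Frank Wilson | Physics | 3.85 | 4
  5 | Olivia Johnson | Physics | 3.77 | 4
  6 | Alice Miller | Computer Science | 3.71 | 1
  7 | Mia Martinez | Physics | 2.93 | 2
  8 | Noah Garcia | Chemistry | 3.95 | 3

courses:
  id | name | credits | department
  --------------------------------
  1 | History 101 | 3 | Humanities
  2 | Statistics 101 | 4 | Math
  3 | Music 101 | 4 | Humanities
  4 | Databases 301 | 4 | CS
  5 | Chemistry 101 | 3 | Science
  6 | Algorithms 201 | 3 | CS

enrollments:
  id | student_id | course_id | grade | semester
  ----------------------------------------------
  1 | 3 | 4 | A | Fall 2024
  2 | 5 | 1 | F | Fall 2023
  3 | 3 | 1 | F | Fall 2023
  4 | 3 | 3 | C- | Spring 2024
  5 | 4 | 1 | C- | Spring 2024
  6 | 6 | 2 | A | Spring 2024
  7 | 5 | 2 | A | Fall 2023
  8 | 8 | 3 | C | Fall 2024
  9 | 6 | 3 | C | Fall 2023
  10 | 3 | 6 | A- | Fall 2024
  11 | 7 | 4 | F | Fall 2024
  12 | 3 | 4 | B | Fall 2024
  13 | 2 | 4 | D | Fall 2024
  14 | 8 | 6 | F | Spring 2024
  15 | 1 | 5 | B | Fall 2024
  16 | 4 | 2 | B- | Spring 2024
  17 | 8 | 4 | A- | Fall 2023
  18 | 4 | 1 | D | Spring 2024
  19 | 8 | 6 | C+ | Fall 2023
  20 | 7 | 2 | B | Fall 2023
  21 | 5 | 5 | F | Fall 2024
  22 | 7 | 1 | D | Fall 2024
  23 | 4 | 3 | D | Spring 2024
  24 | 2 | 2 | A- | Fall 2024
SELECT p.name FROM students p LEFT JOIN enrollments c ON c.student_id = p.id WHERE c.id IS NULL

Execution result:
(no rows)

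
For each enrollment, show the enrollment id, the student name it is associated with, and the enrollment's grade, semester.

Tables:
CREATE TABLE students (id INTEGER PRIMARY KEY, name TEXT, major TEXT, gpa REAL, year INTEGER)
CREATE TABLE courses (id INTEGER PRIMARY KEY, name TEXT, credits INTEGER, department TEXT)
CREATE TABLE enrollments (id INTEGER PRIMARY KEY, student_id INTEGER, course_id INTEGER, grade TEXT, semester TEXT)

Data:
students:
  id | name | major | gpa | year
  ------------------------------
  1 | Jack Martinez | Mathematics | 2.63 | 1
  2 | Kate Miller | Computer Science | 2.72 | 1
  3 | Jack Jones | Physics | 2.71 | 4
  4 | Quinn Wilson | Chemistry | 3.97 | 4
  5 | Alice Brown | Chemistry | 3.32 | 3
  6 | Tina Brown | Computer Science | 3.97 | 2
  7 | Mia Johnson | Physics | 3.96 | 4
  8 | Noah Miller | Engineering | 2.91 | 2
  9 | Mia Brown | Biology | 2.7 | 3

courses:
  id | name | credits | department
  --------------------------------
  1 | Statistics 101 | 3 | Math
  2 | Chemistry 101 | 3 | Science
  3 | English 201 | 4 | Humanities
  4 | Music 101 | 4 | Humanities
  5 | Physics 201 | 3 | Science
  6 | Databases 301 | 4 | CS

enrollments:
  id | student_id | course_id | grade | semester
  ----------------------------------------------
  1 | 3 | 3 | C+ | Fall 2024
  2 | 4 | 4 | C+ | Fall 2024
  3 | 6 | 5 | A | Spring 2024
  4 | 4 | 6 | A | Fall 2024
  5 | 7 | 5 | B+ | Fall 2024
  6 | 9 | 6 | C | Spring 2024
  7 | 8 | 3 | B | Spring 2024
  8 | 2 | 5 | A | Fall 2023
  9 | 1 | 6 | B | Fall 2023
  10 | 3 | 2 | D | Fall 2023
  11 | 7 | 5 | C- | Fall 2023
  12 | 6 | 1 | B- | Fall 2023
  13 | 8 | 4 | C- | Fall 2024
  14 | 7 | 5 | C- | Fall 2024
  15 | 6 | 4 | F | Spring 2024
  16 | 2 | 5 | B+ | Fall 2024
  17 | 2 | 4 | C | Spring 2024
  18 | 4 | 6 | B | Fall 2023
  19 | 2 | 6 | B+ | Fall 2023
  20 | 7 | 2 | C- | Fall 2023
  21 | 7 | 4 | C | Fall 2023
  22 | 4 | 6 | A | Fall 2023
SELECT c.id, p.name AS student, c.grade, c.semester FROM enrollments c JOIN students p ON c.student_id = p.id

Execution result:
id | student | grade | semester
1 | Jack Jones | C+ | Fall 2024
2 | Quinn Wilson | C+ | Fall 2024
3 | Tina Brown | A | Spring 2024
4 | Quinn Wilson | A | Fall 2024
5 | Mia Johnson | B+ | Fall 2024
6 | Mia Brown | C | Spring 2024
7 | Noah Miller | B | Spring 2024
8 | Kate Miller | A | Fall 2023
9 | Jack Martinez | B | Fall 2023
10 | Jack Jones | D | Fall 2023
11 | Mia Johnson | C- | Fall 2023
12 | Tina Brown | B- | Fall 2023
13 | Noah Miller | C- | Fall 2024
14 | Mia Johnson | C- | Fall 2024
15 | Tina Brown | F | Spring 2024
16 | Kate Miller | B+ | Fall 2024
17 | Kate Miller | C | Spring 2024
18 | Quinn Wilson | B | Fall 2023
19 | Kate Miller | B+ | Fall 2023
20 | Mia Johnson | C- | Fall 2023
21 | Mia Johnson | C | Fall 2023
22 | Quinn Wilson | A | Fall 2023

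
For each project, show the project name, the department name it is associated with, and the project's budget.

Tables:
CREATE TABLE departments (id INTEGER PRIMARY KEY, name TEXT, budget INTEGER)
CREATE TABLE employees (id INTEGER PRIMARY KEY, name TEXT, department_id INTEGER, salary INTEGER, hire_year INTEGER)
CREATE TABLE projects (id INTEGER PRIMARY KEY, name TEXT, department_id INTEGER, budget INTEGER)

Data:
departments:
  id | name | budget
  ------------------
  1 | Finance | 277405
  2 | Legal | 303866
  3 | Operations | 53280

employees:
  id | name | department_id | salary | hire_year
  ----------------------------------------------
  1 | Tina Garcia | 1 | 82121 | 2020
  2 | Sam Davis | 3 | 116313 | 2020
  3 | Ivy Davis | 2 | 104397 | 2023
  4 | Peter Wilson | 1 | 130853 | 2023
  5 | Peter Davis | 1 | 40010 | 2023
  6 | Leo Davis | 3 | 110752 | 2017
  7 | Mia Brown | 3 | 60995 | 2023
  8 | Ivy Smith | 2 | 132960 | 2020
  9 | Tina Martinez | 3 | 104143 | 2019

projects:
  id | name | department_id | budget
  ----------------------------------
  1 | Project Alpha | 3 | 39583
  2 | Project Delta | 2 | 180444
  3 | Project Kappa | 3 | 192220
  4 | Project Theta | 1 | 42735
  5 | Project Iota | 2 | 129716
SELECT c.name, p.name AS department, c.budget FROM projects c JOIN departments p ON c.department_id = p.id

Execution result:
name | department | budget
Project Alpha | Operations | 39583
Project Delta | Legal | 180444
Project Kappa | Operations | 192220
Project Theta | Finance | 42735
Project Iota | Legal | 129716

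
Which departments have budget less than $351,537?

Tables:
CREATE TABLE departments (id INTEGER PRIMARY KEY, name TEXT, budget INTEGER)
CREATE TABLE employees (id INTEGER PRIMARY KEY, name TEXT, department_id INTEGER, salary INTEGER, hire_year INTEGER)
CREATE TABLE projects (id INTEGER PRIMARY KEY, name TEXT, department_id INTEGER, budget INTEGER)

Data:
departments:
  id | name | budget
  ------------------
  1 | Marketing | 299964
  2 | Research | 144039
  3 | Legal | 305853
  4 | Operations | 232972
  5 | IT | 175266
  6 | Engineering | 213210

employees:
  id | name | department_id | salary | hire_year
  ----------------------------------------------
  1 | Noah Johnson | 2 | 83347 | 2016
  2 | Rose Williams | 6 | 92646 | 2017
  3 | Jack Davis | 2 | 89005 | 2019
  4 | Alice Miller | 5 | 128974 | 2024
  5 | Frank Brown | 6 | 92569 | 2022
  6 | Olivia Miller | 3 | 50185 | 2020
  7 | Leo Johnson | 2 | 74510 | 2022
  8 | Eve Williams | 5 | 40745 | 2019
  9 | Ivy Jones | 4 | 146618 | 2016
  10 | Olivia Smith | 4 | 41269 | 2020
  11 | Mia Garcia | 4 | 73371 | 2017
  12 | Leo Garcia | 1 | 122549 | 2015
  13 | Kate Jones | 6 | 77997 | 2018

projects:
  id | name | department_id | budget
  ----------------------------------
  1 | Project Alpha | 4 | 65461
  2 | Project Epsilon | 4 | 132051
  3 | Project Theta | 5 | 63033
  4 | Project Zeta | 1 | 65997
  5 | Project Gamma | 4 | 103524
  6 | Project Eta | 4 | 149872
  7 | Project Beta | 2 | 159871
SELECT name, budget FROM departments WHERE budget < 351537

Execution result:
name | budget
Marketing | 299964
Research | 144039
Legal | 305853
Operations | 232972
IT | 175266
Engineering | 213210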